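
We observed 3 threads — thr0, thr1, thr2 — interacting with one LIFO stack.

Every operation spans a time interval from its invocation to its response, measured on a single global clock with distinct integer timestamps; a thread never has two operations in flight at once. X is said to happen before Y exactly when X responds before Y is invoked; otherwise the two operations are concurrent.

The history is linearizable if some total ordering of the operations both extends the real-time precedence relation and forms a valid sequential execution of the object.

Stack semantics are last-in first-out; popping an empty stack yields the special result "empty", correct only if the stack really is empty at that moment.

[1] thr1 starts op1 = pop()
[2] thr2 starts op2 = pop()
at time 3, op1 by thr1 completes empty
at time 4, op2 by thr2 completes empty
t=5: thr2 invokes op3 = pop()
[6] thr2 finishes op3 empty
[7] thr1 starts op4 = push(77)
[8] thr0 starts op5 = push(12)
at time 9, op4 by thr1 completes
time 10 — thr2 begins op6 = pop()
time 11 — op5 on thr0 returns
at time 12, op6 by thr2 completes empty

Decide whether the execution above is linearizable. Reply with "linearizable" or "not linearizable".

not linearizable

cut after 11 events: linearizable; cut after 12 events (op6 responds, time 12): not linearizable
no legal order exists: 6 real-time-consistent candidates over 6 completed LIFO stack operations, all rejected
e.g. op1, op2, op3, op4, op5, op6: illegal at step 6, since op6 pop() → empty cannot apply there
e.g. op1, op2, op3, op4, op6, op5: illegal at step 5, since op6 pop() → empty cannot apply there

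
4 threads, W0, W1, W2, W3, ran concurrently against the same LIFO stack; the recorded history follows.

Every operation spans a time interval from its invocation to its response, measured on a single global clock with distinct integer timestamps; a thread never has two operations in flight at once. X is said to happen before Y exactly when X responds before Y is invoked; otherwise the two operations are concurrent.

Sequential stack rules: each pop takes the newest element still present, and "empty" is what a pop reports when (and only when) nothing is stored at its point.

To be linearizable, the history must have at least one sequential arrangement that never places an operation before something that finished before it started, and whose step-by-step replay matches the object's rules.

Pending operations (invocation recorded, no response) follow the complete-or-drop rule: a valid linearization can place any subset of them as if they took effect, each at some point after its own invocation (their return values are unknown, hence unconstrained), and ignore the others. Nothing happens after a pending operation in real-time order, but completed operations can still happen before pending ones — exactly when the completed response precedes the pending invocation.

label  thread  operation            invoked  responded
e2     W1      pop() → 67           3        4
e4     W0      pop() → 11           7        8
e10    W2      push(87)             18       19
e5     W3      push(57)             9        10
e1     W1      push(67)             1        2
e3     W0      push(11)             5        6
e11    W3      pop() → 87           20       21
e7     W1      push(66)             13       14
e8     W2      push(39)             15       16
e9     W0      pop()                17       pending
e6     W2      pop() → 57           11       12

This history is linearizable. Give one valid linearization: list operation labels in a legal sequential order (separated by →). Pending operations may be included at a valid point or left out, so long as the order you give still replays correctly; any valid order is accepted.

e1 → e2 → e3 → e4 → e5 → e6 → e7 → e8 → e9 → e10 → e11

1. e1 push(67), leaving stack <67>
2. e2 pop() → 67, leaving stack <>
3. e3 push(11), leaving stack <11>
4. e4 pop() → 11, leaving stack <>
5. e5 push(57), leaving stack <57>
6. e6 pop() → 57, leaving stack <>
7. e7 push(66), leaving stack <66>
8. e8 push(39), leaving stack <66,39>
9. e9 pop() (pending, included), leaving stack <66>
10. e10 push(87), leaving stack <66,87>
11. e11 pop() → 87, leaving stack <66>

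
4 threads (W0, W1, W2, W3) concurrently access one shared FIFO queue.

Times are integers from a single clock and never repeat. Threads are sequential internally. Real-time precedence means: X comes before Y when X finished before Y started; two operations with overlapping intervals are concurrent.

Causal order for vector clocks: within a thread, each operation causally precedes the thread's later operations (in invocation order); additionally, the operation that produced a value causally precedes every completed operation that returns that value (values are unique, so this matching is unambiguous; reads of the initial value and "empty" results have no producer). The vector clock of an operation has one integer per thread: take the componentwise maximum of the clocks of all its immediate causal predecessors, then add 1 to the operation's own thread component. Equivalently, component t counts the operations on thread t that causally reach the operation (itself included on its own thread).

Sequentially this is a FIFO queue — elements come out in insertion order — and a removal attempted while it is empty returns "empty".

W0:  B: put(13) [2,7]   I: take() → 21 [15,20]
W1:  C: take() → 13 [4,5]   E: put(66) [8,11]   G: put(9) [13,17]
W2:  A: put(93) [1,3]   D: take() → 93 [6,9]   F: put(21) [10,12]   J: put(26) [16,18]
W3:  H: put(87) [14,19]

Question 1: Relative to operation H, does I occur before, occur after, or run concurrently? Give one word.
I spans [15,20], H spans [14,19]
the intervals overlap in both directions

concurrent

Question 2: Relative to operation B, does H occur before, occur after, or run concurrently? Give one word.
H spans [14,19], B spans [2,7]
resp(B)=7 < inv(H)=14

after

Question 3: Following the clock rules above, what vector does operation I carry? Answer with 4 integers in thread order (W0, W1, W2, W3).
invoked at 14, H has no predecessors; its own W3 bump gives (0, 0, 0, 1)
invoked at 1, A has no predecessors; its own W2 bump gives (0, 0, 1, 0)
invoked at 2, B has no predecessors; its own W0 bump gives (1, 0, 0, 0)
from VC(A)=(0, 0, 1, 0), D (invoked 6) maxes components and bumps W2 → (0, 0, 2, 0)
from VC(B)=(1, 0, 0, 0), C (invoked 4) maxes components and bumps W1 → (1, 1, 0, 0)
from VC(D)=(0, 0, 2, 0), F (invoked 10) maxes components and bumps W2 → (0, 0, 3, 0)
from VC(C)=(1, 1, 0, 0), E (invoked 8) maxes components and bumps W1 → (1, 2, 0, 0)
from VC(F)=(0, 0, 3, 0), J (invoked 16) maxes components and bumps W2 → (0, 0, 4, 0)
from VC(E)=(1, 2, 0, 0), G (invoked 13) maxes components and bumps W1 → (1, 3, 0, 0)
from VC(B)=(1, 0, 0, 0), VC(F)=(0, 0, 3, 0), I (invoked 15) maxes components and bumps W0 → (2, 0, 3, 0)
target: VC(I) = (2, 0, 3, 0)

(2, 0, 3, 0)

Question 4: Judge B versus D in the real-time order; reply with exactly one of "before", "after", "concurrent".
B spans [2,7], D spans [6,9]
the intervals overlap in both directions

concurrent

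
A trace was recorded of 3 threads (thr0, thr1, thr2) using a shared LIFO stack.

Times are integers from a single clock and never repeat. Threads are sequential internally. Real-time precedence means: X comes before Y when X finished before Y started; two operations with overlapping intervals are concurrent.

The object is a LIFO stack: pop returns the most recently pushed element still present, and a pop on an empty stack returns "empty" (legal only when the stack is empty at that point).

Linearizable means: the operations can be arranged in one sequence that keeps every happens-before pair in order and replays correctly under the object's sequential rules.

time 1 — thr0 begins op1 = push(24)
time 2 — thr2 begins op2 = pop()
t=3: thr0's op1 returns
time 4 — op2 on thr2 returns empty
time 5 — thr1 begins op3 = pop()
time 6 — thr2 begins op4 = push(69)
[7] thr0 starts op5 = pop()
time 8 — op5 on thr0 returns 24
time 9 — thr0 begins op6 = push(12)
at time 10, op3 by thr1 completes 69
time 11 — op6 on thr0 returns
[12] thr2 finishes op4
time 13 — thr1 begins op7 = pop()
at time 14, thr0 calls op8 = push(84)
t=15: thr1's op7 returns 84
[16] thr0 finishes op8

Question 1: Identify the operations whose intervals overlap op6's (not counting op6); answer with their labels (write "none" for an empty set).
op6 runs from 9 to 11; window-overlapping ops are concurrent
op1 [1,3]: before
op2 [2,4]: before
op3 [5,10]: concurrent
op4 [6,12]: concurrent
op5 [7,8]: before
op7 [13,15]: after
op8 [14,16]: after

op3, op4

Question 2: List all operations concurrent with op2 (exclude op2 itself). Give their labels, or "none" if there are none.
op2 spans [2,4]; an op avoiding the whole window 2..4 is ordered, any other is concurrent
op1 [1,3]: concurrent
op3 [5,10]: after
op4 [6,12]: after
op5 [7,8]: after
op6 [9,11]: after
op7 [13,15]: after
op8 [14,16]: after

op1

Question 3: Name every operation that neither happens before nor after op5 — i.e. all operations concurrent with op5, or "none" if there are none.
op5 spans [7,8]: anything still running between times 7 and 8 counts as concurrent
op1 [1,3]: before
op2 [2,4]: before
op3 [5,10]: concurrent
op4 [6,12]: concurrent
op6 [9,11]: after
op7 [13,15]: after
op8 [14,16]: after

op3, op4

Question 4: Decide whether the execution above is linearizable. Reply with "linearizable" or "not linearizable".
witness order: op2, op1, op4, op3, op5, op6, op8, op7
1. op2 pop() → empty, leaving stack <>
2. op1 push(24), leaving stack <24>
3. op4 push(69), leaving stack <24,69>
4. op3 pop() → 69, leaving stack <24>
5. op5 pop() → 24, leaving stack <>
6. op6 push(12), leaving stack <12>
7. op8 push(84), leaving stack <12,84>
8. op7 pop() → 84, leaving stack <12>

linearizable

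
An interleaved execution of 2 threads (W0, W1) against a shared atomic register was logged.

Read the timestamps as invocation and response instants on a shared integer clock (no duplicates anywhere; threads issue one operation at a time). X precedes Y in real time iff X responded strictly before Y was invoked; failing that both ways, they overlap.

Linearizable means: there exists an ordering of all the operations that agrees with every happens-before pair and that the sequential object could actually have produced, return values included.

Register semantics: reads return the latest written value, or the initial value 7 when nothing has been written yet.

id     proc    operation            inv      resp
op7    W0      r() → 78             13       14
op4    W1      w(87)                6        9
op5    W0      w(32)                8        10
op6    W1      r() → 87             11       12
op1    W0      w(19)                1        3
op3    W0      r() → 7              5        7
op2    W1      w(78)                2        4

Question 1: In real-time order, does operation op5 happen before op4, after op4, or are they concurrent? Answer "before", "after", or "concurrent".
op5 spans [8,10], op4 spans [6,9]
the intervals overlap in both directions

concurrent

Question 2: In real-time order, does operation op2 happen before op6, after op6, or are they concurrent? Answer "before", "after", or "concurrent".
op2 spans [2,4], op6 spans [11,12]
resp(op2)=4 < inv(op6)=11

before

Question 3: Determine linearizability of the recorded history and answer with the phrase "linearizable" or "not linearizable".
cut after 6 events: linearizable; cut after 7 events (op3 responds, time 7): not linearizable
every one of the 2 real-time-consistent orders over 3 completed atomic register ops fails the sequential spec
no escape via the 1 pending operation (op4): every completion choice fails
e.g. op1, op2, op3 (pending dropped): illegal at step 3, since op3 r() → 7 cannot apply there
e.g. op2, op1, op3 (pending dropped): illegal at step 3, since op3 r() → 7 cannot apply there

not linearizable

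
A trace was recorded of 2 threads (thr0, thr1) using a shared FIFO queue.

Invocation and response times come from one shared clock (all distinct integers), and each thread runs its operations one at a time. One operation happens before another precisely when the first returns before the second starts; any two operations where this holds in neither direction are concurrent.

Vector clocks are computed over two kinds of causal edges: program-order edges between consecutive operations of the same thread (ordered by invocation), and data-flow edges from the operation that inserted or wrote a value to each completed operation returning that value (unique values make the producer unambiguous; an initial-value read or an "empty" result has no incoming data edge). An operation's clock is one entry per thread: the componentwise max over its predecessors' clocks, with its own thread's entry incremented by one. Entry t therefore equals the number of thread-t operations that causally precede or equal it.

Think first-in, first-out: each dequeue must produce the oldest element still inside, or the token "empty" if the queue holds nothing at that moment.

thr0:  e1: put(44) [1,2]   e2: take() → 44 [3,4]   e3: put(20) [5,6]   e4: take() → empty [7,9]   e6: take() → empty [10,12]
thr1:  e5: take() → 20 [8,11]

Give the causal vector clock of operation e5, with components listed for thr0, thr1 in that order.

(3, 1)

no predecessors for e1 (invoked 1): thr0 increments from zero → (1, 0)
invoked at 3, e2 merges VC(e1)=(1, 0) and bumps thr0's slot → (2, 0)
invoked at 5, e3 merges VC(e2)=(2, 0) and bumps thr0's slot → (3, 0)
invoked at 8, e5 merges VC(e3)=(3, 0) and bumps thr1's slot → (3, 1)
invoked at 7, e4 merges VC(e3)=(3, 0) and bumps thr0's slot → (4, 0)
invoked at 10, e6 merges VC(e4)=(4, 0) and bumps thr0's slot → (5, 0)
target: VC(e5) = (3, 1)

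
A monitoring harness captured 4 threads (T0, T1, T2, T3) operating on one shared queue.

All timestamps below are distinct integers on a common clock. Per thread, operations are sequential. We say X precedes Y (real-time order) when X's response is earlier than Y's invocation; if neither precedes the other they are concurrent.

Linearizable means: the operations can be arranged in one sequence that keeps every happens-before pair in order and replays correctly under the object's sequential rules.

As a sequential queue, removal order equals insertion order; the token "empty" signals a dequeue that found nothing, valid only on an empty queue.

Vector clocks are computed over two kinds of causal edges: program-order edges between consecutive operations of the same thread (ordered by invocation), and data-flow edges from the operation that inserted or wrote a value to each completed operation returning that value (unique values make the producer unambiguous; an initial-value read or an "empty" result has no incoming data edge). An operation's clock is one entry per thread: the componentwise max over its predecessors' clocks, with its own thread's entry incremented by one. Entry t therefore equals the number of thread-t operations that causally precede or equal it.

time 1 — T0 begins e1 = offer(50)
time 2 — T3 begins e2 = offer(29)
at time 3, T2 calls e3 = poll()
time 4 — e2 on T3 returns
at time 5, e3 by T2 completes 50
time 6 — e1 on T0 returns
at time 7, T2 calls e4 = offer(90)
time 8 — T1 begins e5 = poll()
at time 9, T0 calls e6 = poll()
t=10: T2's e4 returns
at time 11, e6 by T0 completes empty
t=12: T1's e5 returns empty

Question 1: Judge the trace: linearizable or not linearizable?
already the first 12 events (up to e5's response at time 12) admit no linearization; the first 11 still do
checked exhaustively: 36 real-time-consistent orders of 6 completed operations, zero legal queue replays
for example e1, e2, e3, e4, e5, e6 fails at step 5: e5 poll() → empty is not legal there
for example e1, e2, e3, e4, e6, e5 fails at step 5: e6 poll() → empty is not legal there

not linearizable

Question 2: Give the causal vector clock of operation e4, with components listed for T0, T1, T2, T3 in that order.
e2, invoked 2, has no incoming edges; only T3's bump applies → (0, 0, 0, 1)
e5, invoked 8, has no incoming edges; only T1's bump applies → (0, 1, 0, 0)
e1, invoked 1, has no incoming edges; only T0's bump applies → (1, 0, 0, 0)
e3 (invocation 3): componentwise max over VC(e1)=(1, 0, 0, 0), +1 at T2, giving (1, 0, 1, 0)
e6 (invocation 9): componentwise max over VC(e1)=(1, 0, 0, 0), +1 at T0, giving (2, 0, 0, 0)
e4 (invocation 7): componentwise max over VC(e3)=(1, 0, 1, 0), +1 at T2, giving (1, 0, 2, 0)
target: VC(e4) = (1, 0, 2, 0)

(1, 0, 2, 0)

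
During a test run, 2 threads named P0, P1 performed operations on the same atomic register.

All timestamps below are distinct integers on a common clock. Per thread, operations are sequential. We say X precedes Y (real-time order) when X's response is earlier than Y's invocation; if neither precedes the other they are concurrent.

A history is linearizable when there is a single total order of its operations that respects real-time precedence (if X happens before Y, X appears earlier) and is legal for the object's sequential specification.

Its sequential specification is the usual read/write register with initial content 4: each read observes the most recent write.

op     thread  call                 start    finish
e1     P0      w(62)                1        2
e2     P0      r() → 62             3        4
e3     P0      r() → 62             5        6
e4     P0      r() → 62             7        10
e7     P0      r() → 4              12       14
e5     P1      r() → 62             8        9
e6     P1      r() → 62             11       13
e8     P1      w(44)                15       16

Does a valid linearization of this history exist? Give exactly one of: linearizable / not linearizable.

not linearizable

through event 13 a valid linearization exists; event 14 (e7 responding at time 14) ends that
real-time-consistent orders of the 7 completed operations: 4 — all fail the atomic register replay
take e1, e2, e3, e4, e5, e6, e7: step 7 already fails, because e7 r() → 4 cannot occur there
take e1, e2, e3, e4, e5, e7, e6: step 6 already fails, because e7 r() → 4 cannot occur there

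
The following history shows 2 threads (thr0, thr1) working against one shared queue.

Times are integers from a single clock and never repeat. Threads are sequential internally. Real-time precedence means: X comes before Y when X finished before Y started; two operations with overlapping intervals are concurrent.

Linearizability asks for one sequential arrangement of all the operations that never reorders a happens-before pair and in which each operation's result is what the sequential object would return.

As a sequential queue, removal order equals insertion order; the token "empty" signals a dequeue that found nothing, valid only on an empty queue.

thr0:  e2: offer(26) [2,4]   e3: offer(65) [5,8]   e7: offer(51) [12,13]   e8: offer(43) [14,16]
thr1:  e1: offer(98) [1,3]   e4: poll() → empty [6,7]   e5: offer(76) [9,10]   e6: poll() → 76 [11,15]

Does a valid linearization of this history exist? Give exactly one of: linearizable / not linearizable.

the violation lands at event 7, e4's response at time 7: events 1..6 linearize, events 1..7 do not
real-time-consistent orders of the 3 completed operations: 2 — all fail the queue replay
completion choices over the 1 pending operation (e3) were checked; none helps
for example e1, e2, e4 (pending dropped) fails at step 3: e4 poll() → empty is not legal there
for example e2, e1, e4 (pending dropped) fails at step 3: e4 poll() → empty is not legal there

not linearizable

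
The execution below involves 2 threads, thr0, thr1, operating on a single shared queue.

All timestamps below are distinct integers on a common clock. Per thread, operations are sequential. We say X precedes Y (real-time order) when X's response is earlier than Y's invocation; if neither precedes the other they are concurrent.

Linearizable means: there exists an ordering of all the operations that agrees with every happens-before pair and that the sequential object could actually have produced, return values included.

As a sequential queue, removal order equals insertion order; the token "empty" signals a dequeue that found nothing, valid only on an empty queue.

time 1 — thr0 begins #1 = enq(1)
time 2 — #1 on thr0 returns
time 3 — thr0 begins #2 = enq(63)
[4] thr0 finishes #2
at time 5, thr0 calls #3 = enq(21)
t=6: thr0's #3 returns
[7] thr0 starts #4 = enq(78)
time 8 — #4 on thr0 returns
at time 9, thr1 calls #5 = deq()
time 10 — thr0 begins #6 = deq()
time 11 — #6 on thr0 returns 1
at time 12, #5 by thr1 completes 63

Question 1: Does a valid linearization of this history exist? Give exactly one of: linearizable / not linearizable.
linearizable

one valid linearization: #1, #2, #3, #4, #6, #5
step 1: #1 enq(1) — queue <1>
step 2: #2 enq(63) — queue <1,63>
step 3: #3 enq(21) — queue <1,63,21>
step 4: #4 enq(78) — queue <1,63,21,78>
step 5: #6 deq() → 1 — queue <63,21,78>
step 6: #5 deq() → 63 — queue <21,78>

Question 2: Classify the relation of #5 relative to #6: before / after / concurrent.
concurrent

#5 spans [9,12], #6 spans [10,11]
the intervals overlap in both directions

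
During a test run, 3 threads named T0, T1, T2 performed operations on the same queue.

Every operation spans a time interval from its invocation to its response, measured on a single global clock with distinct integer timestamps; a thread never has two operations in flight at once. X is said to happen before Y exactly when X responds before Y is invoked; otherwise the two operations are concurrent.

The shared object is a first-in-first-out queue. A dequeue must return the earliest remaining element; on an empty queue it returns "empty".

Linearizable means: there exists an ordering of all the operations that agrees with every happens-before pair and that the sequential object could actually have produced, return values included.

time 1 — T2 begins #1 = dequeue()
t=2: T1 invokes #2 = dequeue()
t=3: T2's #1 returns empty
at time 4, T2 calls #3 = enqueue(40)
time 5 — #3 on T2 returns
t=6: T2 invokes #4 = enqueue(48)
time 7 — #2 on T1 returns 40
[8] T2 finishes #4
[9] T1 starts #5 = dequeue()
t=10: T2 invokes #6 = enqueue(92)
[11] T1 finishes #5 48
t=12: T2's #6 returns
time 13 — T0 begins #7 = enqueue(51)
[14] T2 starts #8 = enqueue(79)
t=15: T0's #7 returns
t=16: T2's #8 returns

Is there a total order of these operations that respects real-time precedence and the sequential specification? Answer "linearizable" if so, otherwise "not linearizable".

one valid linearization: #1, #3, #2, #4, #5, #6, #7, #8
step 1: #1 dequeue() → empty — queue <>
step 2: #3 enqueue(40) — queue <40>
step 3: #2 dequeue() → 40 — queue <>
step 4: #4 enqueue(48) — queue <48>
step 5: #5 dequeue() → 48 — queue <>
step 6: #6 enqueue(92) — queue <92>
step 7: #7 enqueue(51) — queue <92,51>
step 8: #8 enqueue(79) — queue <92,51,79>

linearizable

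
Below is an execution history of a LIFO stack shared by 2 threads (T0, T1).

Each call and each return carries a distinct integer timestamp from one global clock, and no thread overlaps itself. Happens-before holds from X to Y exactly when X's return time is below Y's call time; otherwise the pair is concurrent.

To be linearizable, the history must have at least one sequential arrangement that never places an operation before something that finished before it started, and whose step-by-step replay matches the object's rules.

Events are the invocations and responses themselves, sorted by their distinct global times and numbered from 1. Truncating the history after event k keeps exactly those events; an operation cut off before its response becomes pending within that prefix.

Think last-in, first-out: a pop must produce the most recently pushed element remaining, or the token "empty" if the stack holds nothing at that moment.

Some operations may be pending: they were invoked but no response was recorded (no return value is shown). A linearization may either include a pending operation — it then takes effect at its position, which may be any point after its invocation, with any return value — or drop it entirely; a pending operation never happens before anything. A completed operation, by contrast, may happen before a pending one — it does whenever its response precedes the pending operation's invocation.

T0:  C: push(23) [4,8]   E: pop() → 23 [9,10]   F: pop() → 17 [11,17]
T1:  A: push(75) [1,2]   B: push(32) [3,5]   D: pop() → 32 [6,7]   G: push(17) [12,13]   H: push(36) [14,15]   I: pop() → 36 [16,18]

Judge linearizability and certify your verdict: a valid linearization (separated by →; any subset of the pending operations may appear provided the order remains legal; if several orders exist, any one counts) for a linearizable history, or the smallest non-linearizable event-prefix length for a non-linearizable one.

step 1: A push(75) — stack <75>
step 2: B push(32) — stack <75,32>
step 3: D pop() → 32 — stack <75>
step 4: C push(23) — stack <75,23>
step 5: E pop() → 23 — stack <75>
step 6: G push(17) — stack <75,17>
step 7: F pop() → 17 — stack <75>
step 8: H push(36) — stack <75,36>
step 9: I pop() → 36 — stack <75>

linearizable — witness: A → B → D → C → E → G → F → H → I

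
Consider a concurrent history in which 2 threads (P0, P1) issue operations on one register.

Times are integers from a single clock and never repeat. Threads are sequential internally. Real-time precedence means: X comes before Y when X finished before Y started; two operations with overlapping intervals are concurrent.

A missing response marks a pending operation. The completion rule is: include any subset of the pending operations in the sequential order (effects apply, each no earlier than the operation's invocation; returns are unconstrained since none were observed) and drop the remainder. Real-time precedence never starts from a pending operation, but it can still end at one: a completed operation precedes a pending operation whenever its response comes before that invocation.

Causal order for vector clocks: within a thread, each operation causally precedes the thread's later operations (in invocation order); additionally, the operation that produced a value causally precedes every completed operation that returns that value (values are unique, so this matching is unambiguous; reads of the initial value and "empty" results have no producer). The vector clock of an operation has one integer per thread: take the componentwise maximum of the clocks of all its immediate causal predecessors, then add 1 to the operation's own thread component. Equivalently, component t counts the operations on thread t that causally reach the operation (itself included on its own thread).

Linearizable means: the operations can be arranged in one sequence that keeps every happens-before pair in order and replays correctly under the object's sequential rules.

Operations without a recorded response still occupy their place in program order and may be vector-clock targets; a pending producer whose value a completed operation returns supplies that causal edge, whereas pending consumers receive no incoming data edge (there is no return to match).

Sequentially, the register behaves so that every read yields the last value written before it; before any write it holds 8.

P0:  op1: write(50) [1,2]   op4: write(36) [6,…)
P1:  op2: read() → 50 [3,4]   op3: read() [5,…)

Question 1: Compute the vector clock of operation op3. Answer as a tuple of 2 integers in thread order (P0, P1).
(1, 2)

VC(op1, invoked at 1): no causal predecessors; +1 on P0 → (1, 0)
op2, invoked 3, takes VC(op1)=(1, 0) under max, adds 1 for P1 → (1, 1)
op4, invoked 6, takes VC(op1)=(1, 0) under max, adds 1 for P0 → (2, 0)
op3, invoked 5, takes VC(op2)=(1, 1) under max, adds 1 for P1 → (1, 2)
target: VC(op3) = (1, 2)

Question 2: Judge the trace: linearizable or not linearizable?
linearizable

one valid linearization: op1, op2
step 1: op1 write(50) — value 50
step 2: op2 read() → 50 — value 50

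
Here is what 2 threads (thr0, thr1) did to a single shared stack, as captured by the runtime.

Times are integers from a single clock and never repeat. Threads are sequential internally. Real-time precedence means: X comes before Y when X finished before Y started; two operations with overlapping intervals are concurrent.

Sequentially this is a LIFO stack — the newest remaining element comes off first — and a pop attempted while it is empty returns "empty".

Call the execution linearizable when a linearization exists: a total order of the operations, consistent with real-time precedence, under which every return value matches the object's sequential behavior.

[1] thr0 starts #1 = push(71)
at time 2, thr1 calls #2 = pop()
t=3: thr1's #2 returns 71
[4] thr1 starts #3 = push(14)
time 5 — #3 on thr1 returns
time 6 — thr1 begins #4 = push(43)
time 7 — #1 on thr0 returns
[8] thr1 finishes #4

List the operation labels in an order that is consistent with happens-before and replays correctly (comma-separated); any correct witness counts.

#1, #2, #3, #4

step 1: #1 push(71) — stack <71>
step 2: #2 pop() → 71 — stack <>
step 3: #3 push(14) — stack <14>
step 4: #4 push(43) — stack <14,43>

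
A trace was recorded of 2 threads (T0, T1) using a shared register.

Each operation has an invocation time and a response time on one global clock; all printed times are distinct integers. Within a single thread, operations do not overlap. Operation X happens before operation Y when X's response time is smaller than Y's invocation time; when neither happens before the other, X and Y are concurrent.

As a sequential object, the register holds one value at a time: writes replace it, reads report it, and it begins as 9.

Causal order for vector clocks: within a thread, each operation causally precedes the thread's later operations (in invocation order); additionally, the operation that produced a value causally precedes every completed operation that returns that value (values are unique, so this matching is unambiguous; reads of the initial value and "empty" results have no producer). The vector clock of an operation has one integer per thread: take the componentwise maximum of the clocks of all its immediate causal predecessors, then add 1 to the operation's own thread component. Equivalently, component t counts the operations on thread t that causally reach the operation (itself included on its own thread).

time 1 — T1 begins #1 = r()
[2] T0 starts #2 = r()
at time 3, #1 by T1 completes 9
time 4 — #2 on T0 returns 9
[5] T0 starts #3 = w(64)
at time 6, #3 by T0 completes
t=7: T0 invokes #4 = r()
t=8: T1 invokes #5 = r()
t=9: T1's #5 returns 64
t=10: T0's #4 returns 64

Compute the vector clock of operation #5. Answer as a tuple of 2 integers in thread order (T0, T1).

no predecessors for #1 (invoked 1): T1 increments from zero → (0, 1)
no predecessors for #2 (invoked 2): T0 increments from zero → (1, 0)
VC(#3, invoked at 5): max of VC(#2)=(1, 0), then +1 on thread T0 → (2, 0)
VC(#4, invoked at 7): max of VC(#3)=(2, 0), then +1 on thread T0 → (3, 0)
VC(#5, invoked at 8): max of VC(#1)=(0, 1), VC(#3)=(2, 0), then +1 on thread T1 → (2, 2)
target: VC(#5) = (2, 2)

(2, 2)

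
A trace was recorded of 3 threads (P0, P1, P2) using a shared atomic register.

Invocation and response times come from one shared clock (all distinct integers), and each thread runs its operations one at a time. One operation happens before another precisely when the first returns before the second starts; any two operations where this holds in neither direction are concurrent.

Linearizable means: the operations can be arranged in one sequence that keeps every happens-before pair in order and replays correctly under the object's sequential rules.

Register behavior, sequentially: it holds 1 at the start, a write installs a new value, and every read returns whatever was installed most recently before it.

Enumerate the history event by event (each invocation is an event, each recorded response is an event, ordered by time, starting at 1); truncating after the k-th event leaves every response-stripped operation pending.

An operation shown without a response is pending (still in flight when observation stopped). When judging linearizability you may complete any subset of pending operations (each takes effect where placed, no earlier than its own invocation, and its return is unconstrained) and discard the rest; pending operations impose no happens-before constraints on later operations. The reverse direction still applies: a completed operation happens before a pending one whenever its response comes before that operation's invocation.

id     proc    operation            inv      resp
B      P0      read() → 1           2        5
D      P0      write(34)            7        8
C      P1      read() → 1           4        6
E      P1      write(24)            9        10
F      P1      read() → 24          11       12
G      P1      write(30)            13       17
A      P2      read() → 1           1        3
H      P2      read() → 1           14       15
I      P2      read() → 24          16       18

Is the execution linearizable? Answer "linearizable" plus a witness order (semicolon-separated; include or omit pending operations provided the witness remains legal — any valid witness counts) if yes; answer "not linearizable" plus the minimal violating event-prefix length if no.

not linearizable — minimal violating prefix: 15 events

events 1..14 are fine; event 15 — the response of H at time 15 — makes the prefix non-linearizable
the 7 completed operations admit 3 real-time orders; each fails the atomic register replay
every completion of the 1 pending operation (G) was checked; none linearizes
one such order, A, B, C, D, E, F, H (pending dropped), breaks at step 7 where H read() → 1 is illegal
one such order, A, C, B, D, E, F, H (pending dropped), breaks at step 7 where H read() → 1 is illegal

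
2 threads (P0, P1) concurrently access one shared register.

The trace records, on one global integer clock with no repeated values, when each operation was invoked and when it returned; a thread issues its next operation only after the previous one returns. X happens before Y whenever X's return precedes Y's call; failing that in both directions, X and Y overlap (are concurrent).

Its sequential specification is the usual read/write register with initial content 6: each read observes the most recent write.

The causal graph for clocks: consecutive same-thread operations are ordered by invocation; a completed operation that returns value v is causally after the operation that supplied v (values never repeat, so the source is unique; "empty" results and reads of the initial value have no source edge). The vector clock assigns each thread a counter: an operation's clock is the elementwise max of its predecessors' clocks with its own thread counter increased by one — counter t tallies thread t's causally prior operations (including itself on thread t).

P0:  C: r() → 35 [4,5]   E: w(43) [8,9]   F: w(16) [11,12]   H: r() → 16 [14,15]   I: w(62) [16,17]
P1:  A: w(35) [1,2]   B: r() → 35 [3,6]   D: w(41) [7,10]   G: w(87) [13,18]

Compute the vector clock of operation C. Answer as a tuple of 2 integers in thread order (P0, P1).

VC(A, invoked at 1): no causal predecessors; +1 on P1 → (0, 1)
from VC(A)=(0, 1), B (invoked 3) maxes components and bumps P1 → (0, 2)
from VC(A)=(0, 1), C (invoked 4) maxes components and bumps P0 → (1, 1)
from VC(B)=(0, 2), D (invoked 7) maxes components and bumps P1 → (0, 3)
from VC(C)=(1, 1), E (invoked 8) maxes components and bumps P0 → (2, 1)
from VC(D)=(0, 3), G (invoked 13) maxes components and bumps P1 → (0, 4)
from VC(E)=(2, 1), F (invoked 11) maxes components and bumps P0 → (3, 1)
from VC(F)=(3, 1), H (invoked 14) maxes components and bumps P0 → (4, 1)
from VC(H)=(4, 1), I (invoked 16) maxes components and bumps P0 → (5, 1)
target: VC(C) = (1, 1)

(1, 1)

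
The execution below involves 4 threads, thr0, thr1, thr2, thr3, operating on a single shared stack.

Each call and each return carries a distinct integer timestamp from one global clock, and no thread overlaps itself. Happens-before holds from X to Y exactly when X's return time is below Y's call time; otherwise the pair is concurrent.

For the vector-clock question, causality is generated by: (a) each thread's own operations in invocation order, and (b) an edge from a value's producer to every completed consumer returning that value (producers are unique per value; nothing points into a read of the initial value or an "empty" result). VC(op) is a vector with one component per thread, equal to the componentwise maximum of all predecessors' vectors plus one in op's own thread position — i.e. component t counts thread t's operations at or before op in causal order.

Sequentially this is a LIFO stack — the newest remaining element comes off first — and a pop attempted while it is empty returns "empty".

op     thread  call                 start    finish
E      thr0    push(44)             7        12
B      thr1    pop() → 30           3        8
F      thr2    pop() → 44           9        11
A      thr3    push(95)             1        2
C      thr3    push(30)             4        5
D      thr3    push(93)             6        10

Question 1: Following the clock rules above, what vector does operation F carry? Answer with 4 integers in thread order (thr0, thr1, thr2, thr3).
(1, 0, 1, 0)

no predecessors for A (invoked 1): thr3 increments from zero → (0, 0, 0, 1)
no predecessors for E (invoked 7): thr0 increments from zero → (1, 0, 0, 0)
merge at C (invoked 4): VC(A)=(0, 0, 0, 1), own-thread bump on thr3 → (0, 0, 0, 2)
merge at F (invoked 9): VC(E)=(1, 0, 0, 0), own-thread bump on thr2 → (1, 0, 1, 0)
merge at D (invoked 6): VC(C)=(0, 0, 0, 2), own-thread bump on thr3 → (0, 0, 0, 3)
merge at B (invoked 3): VC(C)=(0, 0, 0, 2), own-thread bump on thr1 → (0, 1, 0, 2)
target: VC(F) = (1, 0, 1, 0)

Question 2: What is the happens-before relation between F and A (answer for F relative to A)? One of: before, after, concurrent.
after

F spans [9,11], A spans [1,2]
resp(A)=2 < inv(F)=9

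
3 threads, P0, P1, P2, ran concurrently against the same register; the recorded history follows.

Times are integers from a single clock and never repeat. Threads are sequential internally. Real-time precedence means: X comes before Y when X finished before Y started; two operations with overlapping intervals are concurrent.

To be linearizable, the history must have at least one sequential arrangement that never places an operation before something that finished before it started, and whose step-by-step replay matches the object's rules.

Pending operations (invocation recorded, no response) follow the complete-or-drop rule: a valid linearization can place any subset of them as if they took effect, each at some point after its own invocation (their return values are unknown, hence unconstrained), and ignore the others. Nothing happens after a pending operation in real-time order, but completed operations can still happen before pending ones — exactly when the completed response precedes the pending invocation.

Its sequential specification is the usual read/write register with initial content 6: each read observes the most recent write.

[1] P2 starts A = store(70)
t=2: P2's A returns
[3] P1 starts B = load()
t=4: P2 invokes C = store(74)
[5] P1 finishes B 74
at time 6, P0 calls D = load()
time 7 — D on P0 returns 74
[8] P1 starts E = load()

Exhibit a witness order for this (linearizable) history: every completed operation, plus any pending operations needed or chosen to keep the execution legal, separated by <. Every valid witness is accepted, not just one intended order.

step 1: A store(70) — value 70
step 2: C store(74) (pending, included) — value 74
step 3: B load() → 74 — value 74
step 4: D load() → 74 — value 74

A < C < B < D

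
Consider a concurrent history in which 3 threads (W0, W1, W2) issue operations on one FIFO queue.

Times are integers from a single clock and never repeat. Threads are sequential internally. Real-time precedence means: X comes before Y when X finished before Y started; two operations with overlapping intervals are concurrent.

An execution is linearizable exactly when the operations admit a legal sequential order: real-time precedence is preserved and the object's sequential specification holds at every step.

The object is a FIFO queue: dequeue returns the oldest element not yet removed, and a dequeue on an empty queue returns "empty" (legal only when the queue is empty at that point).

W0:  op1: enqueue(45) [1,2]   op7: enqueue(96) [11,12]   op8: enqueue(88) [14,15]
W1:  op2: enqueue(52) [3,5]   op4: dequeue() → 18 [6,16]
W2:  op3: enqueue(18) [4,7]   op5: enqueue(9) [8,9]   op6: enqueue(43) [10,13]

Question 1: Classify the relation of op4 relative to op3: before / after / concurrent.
Answer: concurrent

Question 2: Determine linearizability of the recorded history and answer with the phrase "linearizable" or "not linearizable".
through event 15 a valid linearization exists; event 16 (op4 responding at time 16) ends that
the 8 completed operations admit 22 real-time orders; each fails the FIFO queue replay
e.g. op1, op2, op3, op4, op5, op6, op7, op8: illegal at step 4, since op4 dequeue() → 18 cannot apply there
e.g. op1, op2, op3, op4, op5, op7, op6, op8: illegal at step 4, since op4 dequeue() → 18 cannot apply there

not linearizable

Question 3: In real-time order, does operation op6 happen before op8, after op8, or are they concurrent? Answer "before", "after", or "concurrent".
Answer: before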